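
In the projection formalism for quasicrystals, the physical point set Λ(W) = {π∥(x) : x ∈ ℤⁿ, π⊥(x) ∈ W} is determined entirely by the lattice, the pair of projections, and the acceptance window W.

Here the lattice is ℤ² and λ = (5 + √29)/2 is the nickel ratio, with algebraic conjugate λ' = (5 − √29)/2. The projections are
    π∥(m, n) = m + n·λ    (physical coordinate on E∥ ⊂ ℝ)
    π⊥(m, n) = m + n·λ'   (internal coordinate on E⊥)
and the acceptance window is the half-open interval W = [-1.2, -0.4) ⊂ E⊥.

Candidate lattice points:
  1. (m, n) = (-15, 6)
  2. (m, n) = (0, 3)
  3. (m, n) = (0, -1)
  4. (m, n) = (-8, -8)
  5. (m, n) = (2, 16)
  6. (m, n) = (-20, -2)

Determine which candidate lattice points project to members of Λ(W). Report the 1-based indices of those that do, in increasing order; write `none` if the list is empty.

λ' = (5−√29)/2 ≈ -0.19258.
candidate 1: (m,n)=(-15,6) → π∥ = -15+6·λ ≈ 16.15549, π⊥ = -15+6·λ' ≈ -16.15549 ∉ [-1.2, -0.4) ⇒ out
candidate 2: (m,n)=(0,3) → π∥ = 0+3·λ ≈ 15.57775, π⊥ = 0+3·λ' ≈ -0.57775 ∈ [-1.2, -0.4) ⇒ IN Λ
candidate 3: (m,n)=(0,-1) → π∥ = 0-1·λ ≈ -5.19258, π⊥ = 0-1·λ' ≈ 0.19258 ∉ [-1.2, -0.4) ⇒ out
candidate 4: (m,n)=(-8,-8) → π∥ = -8-8·λ ≈ -49.54066, π⊥ = -8-8·λ' ≈ -6.45934 ∉ [-1.2, -0.4) ⇒ out
candidate 5: (m,n)=(2,16) → π∥ = 2+16·λ ≈ 85.08132, π⊥ = 2+16·λ' ≈ -1.08132 ∈ [-1.2, -0.4) ⇒ IN Λ
candidate 6: (m,n)=(-20,-2) → π∥ = -20-2·λ ≈ -30.38516, π⊥ = -20-2·λ' ≈ -19.61484 ∉ [-1.2, -0.4) ⇒ out

2, 5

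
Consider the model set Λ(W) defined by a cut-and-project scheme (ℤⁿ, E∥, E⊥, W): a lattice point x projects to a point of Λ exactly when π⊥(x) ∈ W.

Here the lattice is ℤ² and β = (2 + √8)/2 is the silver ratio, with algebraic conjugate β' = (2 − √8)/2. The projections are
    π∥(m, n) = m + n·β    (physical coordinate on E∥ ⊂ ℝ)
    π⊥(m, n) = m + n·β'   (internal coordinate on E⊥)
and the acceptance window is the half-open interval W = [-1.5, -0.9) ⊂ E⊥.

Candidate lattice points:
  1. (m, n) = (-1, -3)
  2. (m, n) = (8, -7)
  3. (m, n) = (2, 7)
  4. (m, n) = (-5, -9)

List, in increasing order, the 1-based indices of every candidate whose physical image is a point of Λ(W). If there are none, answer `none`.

4

Numerically β ≈ 2.414214 and β' = −1/β ≈ -0.414214.
candidate 1: (m,n)=(-1,-3) → π∥ = -1-3·β ≈ -8.242641, π⊥ = -1-3·β' ≈ 0.242641 ∉ [-1.5, -0.9) ⇒ out
candidate 2: (m,n)=(8,-7) → π∥ = 8-7·β ≈ -8.899495, π⊥ = 8-7·β' ≈ 10.899495 ∉ [-1.5, -0.9) ⇒ out
candidate 3: (m,n)=(2,7) → π∥ = 2+7·β ≈ 18.899495, π⊥ = 2+7·β' ≈ -0.899495 ∉ [-1.5, -0.9) ⇒ out
candidate 4: (m,n)=(-5,-9) → π∥ = -5-9·β ≈ -26.727922, π⊥ = -5-9·β' ≈ -1.272078 ∈ [-1.5, -0.9) ⇒ IN Λ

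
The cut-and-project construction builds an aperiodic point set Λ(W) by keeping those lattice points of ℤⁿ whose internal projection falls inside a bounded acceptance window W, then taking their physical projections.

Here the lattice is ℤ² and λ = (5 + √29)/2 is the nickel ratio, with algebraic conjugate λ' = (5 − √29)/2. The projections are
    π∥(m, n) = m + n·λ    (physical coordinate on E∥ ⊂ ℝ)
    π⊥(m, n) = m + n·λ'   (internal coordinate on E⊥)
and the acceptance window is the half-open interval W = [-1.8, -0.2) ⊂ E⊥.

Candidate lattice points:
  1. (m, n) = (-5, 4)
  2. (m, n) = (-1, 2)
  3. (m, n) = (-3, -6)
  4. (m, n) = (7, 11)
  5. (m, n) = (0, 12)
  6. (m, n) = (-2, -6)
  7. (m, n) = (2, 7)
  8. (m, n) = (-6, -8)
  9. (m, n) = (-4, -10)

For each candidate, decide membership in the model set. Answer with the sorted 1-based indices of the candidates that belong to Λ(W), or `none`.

Numerically λ ≈ 5.19258 and λ' = −1/λ ≈ -0.19258.
[1] lift (-5,4): star map gives -5.77033; window check -1.8 ≤ -5.77033 < -0.2 is false → out
[2] lift (-1,2): star map gives -1.38516; window check -1.8 ≤ -1.38516 < -0.2 is true → IN Λ
[3] lift (-3,-6): star map gives -1.84451; window check -1.8 ≤ -1.84451 < -0.2 is false → out
[4] lift (7,11): star map gives 4.88159; window check -1.8 ≤ 4.88159 < -0.2 is false → out
[5] lift (0,12): star map gives -2.31099; window check -1.8 ≤ -2.31099 < -0.2 is false → out
[6] lift (-2,-6): star map gives -0.84451; window check -1.8 ≤ -0.84451 < -0.2 is true → IN Λ
[7] lift (2,7): star map gives 0.65192; window check -1.8 ≤ 0.65192 < -0.2 is false → out
[8] lift (-6,-8): star map gives -4.45934; window check -1.8 ≤ -4.45934 < -0.2 is false → out
[9] lift (-4,-10): star map gives -2.07418; window check -1.8 ≤ -2.07418 < -0.2 is false → out

2, 6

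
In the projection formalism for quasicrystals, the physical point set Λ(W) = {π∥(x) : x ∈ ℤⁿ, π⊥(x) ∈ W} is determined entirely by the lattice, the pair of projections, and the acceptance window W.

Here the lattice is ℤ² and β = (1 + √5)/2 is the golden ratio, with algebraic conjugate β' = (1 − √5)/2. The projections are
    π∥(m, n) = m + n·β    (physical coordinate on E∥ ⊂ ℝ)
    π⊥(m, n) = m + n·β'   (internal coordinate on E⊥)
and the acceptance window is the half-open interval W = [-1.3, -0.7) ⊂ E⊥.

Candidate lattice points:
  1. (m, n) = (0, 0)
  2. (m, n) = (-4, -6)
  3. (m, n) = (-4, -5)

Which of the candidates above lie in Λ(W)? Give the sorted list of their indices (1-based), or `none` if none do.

3

β' = (1−√5)/2 ≈ -0.61803.
candidate 1: (m,n)=(0,0) → π∥ = 0+0·β ≈ 0.00000, π⊥ = 0+0·β' ≈ 0.00000 ∉ [-1.3, -0.7) ⇒ out
candidate 2: (m,n)=(-4,-6) → π∥ = -4-6·β ≈ -13.70820, π⊥ = -4-6·β' ≈ -0.29180 ∉ [-1.3, -0.7) ⇒ out
candidate 3: (m,n)=(-4,-5) → π∥ = -4-5·β ≈ -12.09017, π⊥ = -4-5·β' ≈ -0.90983 ∈ [-1.3, -0.7) ⇒ IN Λ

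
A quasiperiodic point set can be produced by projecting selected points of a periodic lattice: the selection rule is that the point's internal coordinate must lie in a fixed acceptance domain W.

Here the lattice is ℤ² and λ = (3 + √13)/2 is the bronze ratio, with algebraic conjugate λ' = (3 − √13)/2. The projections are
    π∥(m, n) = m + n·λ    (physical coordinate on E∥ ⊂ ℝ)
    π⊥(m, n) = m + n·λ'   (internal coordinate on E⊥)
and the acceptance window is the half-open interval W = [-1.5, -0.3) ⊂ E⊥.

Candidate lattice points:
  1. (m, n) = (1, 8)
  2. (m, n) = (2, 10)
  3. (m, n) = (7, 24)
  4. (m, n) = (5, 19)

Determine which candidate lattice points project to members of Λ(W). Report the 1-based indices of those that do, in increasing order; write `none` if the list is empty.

λ' = (3−√13)/2 ≈ -0.302776.
#1 (1,8): internal coord 1 + (8)·λ' = -1.422205; -1.422205 ∈ [-1.5, -0.3) → IN Λ
#2 (2,10): internal coord 2 + (10)·λ' = -1.027756; -1.027756 ∈ [-1.5, -0.3) → IN Λ
#3 (7,24): internal coord 7 + (24)·λ' = -0.266615; -0.266615 ∉ [-1.5, -0.3) → out
#4 (5,19): internal coord 5 + (19)·λ' = -0.752737; -0.752737 ∈ [-1.5, -0.3) → IN Λ

1, 2, 4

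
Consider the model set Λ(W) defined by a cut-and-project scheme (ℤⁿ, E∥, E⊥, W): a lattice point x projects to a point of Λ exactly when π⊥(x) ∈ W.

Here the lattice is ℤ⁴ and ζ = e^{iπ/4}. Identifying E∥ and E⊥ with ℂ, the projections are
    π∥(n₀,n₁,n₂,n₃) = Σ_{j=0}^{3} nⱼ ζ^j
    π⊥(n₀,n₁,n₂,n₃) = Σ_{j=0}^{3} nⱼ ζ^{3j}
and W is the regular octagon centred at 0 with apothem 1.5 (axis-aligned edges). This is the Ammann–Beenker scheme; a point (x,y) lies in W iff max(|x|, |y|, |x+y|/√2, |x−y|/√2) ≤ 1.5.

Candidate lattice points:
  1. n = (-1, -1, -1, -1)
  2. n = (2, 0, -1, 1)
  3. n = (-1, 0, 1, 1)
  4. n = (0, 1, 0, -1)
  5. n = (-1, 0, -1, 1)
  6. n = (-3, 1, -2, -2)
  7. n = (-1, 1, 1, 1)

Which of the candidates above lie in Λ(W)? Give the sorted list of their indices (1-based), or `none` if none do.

1, 3, 4, 7

π⊥(n) = n₀ + n₁ζ³ + n₂ζ⁶ + n₃ζ⁹ where ζ = e^{iπ/4}.
candidate 1: n = (-1, -1, -1, -1) → π⊥ ≈ (-1.0000, -0.4142); max(|x|,|y|,|x±y|/√2) = 1.0000 ≤ 1.5 ⇒ ∈ W
candidate 2: n = (2, 0, -1, 1) → π⊥ ≈ (+2.7071, +1.7071); max(|x|,|y|,|x±y|/√2) = 3.1213 > 1.5 ⇒ ∉ W
candidate 3: n = (-1, 0, 1, 1) → π⊥ ≈ (-0.2929, -0.2929); max(|x|,|y|,|x±y|/√2) = 0.4142 ≤ 1.5 ⇒ ∈ W
candidate 4: n = (0, 1, 0, -1) → π⊥ ≈ (-1.4142, +0.0000); max(|x|,|y|,|x±y|/√2) = 1.4142 ≤ 1.5 ⇒ ∈ W
candidate 5: n = (-1, 0, -1, 1) → π⊥ ≈ (-0.2929, +1.7071); max(|x|,|y|,|x±y|/√2) = 1.7071 > 1.5 ⇒ ∉ W
candidate 6: n = (-3, 1, -2, -2) → π⊥ ≈ (-5.1213, +1.2929); max(|x|,|y|,|x±y|/√2) = 5.1213 > 1.5 ⇒ ∉ W
candidate 7: n = (-1, 1, 1, 1) → π⊥ ≈ (-1.0000, +0.4142); max(|x|,|y|,|x±y|/√2) = 1.0000 ≤ 1.5 ⇒ ∈ W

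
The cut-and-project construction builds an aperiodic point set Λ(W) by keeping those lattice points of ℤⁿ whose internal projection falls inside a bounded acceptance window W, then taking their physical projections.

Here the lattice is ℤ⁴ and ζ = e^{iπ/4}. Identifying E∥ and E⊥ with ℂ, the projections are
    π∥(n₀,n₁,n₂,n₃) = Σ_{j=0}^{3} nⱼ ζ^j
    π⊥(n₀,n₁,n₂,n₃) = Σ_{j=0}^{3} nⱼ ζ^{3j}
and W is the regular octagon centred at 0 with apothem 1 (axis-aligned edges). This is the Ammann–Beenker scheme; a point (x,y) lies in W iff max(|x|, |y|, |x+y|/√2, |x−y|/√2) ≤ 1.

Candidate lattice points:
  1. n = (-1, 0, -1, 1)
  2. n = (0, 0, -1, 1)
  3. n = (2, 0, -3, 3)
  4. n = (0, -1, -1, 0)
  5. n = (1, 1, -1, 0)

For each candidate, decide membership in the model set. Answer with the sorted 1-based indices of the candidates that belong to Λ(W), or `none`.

4

With ζ = e^{iπ/4} the internal vectors are ζ^0,ζ^3,ζ^6,ζ^9.
candidate 1: n = (-1, 0, -1, 1) → π⊥ ≈ (-0.292893, +1.707107); max(|x|,|y|,|x±y|/√2) = 1.707107 > 1 ⇒ ∉ W
candidate 2: n = (0, 0, -1, 1) → π⊥ ≈ (+0.707107, +1.707107); max(|x|,|y|,|x±y|/√2) = 1.707107 > 1 ⇒ ∉ W
candidate 3: n = (2, 0, -3, 3) → π⊥ ≈ (+4.121320, +5.121320); max(|x|,|y|,|x±y|/√2) = 6.535534 > 1 ⇒ ∉ W
candidate 4: n = (0, -1, -1, 0) → π⊥ ≈ (+0.707107, +0.292893); max(|x|,|y|,|x±y|/√2) = 0.707107 ≤ 1 ⇒ ∈ W
candidate 5: n = (1, 1, -1, 0) → π⊥ ≈ (+0.292893, +1.707107); max(|x|,|y|,|x±y|/√2) = 1.707107 > 1 ⇒ ∉ W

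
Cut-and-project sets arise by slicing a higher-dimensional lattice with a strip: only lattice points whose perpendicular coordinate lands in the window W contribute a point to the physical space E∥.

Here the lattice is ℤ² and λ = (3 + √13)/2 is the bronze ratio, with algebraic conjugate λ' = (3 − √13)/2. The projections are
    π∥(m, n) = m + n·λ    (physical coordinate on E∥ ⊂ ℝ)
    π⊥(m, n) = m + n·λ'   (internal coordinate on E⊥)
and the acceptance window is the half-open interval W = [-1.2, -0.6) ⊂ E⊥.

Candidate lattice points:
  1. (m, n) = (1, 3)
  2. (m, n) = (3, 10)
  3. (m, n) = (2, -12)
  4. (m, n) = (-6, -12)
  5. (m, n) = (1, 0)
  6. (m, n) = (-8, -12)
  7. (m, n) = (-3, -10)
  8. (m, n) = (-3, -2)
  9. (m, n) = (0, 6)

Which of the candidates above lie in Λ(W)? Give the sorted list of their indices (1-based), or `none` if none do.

λ' = (3−√13)/2 ≈ -0.302776.
[1] lift (1,3): star map gives 0.091673; window check -1.2 ≤ 0.091673 < -0.6 is false → out
[2] lift (3,10): star map gives -0.027756; window check -1.2 ≤ -0.027756 < -0.6 is false → out
[3] lift (2,-12): star map gives 5.633308; window check -1.2 ≤ 5.633308 < -0.6 is false → out
[4] lift (-6,-12): star map gives -2.366692; window check -1.2 ≤ -2.366692 < -0.6 is false → out
[5] lift (1,0): star map gives 1.000000; window check -1.2 ≤ 1.000000 < -0.6 is false → out
[6] lift (-8,-12): star map gives -4.366692; window check -1.2 ≤ -4.366692 < -0.6 is false → out
[7] lift (-3,-10): star map gives 0.027756; window check -1.2 ≤ 0.027756 < -0.6 is false → out
[8] lift (-3,-2): star map gives -2.394449; window check -1.2 ≤ -2.394449 < -0.6 is false → out
[9] lift (0,6): star map gives -1.816654; window check -1.2 ≤ -1.816654 < -0.6 is false → out

none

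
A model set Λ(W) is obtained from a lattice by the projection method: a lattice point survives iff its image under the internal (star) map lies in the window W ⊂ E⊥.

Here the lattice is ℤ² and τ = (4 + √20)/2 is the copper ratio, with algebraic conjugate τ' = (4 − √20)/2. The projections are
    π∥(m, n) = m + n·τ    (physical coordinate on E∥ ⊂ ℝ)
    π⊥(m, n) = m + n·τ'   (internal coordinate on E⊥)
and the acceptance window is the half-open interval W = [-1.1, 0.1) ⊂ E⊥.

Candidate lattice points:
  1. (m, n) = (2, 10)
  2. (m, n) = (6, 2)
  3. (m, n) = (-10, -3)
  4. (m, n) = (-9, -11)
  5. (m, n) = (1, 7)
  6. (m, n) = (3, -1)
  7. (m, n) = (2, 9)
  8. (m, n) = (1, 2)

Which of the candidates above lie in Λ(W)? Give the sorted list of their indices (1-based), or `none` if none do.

1, 5, 7

Numerically τ ≈ 4.236068 and τ' = −1/τ ≈ -0.236068.
[1] lift (2,10): star map gives -0.360680; window check -1.1 ≤ -0.360680 < 0.1 is true → IN Λ
[2] lift (6,2): star map gives 5.527864; window check -1.1 ≤ 5.527864 < 0.1 is false → out
[3] lift (-10,-3): star map gives -9.291796; window check -1.1 ≤ -9.291796 < 0.1 is false → out
[4] lift (-9,-11): star map gives -6.403252; window check -1.1 ≤ -6.403252 < 0.1 is false → out
[5] lift (1,7): star map gives -0.652476; window check -1.1 ≤ -0.652476 < 0.1 is true → IN Λ
[6] lift (3,-1): star map gives 3.236068; window check -1.1 ≤ 3.236068 < 0.1 is false → out
[7] lift (2,9): star map gives -0.124612; window check -1.1 ≤ -0.124612 < 0.1 is true → IN Λ
[8] lift (1,2): star map gives 0.527864; window check -1.1 ≤ 0.527864 < 0.1 is false → out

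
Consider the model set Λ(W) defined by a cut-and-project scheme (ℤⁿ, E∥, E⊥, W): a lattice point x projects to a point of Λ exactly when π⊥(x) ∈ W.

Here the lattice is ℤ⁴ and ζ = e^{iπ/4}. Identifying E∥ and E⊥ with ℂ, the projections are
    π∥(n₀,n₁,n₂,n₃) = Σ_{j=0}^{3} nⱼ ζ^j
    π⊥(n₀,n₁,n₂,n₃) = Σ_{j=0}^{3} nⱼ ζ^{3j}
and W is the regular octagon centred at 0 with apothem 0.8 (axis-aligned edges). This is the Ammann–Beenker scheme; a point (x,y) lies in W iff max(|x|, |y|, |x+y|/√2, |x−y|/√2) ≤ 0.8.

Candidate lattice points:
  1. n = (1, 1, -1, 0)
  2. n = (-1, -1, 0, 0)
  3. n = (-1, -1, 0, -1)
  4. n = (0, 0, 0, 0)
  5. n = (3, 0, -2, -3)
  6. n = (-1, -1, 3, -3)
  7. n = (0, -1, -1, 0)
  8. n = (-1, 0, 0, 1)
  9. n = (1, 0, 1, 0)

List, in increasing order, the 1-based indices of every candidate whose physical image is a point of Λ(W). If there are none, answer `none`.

2, 4, 7, 8

With ζ = e^{iπ/4} the internal vectors are ζ^0,ζ^3,ζ^6,ζ^9.
candidate 1: n = (1, 1, -1, 0) → π⊥ ≈ (+0.292893, +1.707107); max(|x|,|y|,|x±y|/√2) = 1.707107 > 0.8 ⇒ ∉ W
candidate 2: n = (-1, -1, 0, 0) → π⊥ ≈ (-0.292893, -0.707107); max(|x|,|y|,|x±y|/√2) = 0.707107 ≤ 0.8 ⇒ ∈ W
candidate 3: n = (-1, -1, 0, -1) → π⊥ ≈ (-1.000000, -1.414214); max(|x|,|y|,|x±y|/√2) = 1.707107 > 0.8 ⇒ ∉ W
candidate 4: n = (0, 0, 0, 0) → π⊥ ≈ (+0.000000, +0.000000); max(|x|,|y|,|x±y|/√2) = 0.000000 ≤ 0.8 ⇒ ∈ W
candidate 5: n = (3, 0, -2, -3) → π⊥ ≈ (+0.878680, -0.121320); max(|x|,|y|,|x±y|/√2) = 0.878680 > 0.8 ⇒ ∉ W
candidate 6: n = (-1, -1, 3, -3) → π⊥ ≈ (-2.414214, -5.828427); max(|x|,|y|,|x±y|/√2) = 5.828427 > 0.8 ⇒ ∉ W
candidate 7: n = (0, -1, -1, 0) → π⊥ ≈ (+0.707107, +0.292893); max(|x|,|y|,|x±y|/√2) = 0.707107 ≤ 0.8 ⇒ ∈ W
candidate 8: n = (-1, 0, 0, 1) → π⊥ ≈ (-0.292893, +0.707107); max(|x|,|y|,|x±y|/√2) = 0.707107 ≤ 0.8 ⇒ ∈ W
candidate 9: n = (1, 0, 1, 0) → π⊥ ≈ (+1.000000, -1.000000); max(|x|,|y|,|x±y|/√2) = 1.414214 > 0.8 ⇒ ∉ W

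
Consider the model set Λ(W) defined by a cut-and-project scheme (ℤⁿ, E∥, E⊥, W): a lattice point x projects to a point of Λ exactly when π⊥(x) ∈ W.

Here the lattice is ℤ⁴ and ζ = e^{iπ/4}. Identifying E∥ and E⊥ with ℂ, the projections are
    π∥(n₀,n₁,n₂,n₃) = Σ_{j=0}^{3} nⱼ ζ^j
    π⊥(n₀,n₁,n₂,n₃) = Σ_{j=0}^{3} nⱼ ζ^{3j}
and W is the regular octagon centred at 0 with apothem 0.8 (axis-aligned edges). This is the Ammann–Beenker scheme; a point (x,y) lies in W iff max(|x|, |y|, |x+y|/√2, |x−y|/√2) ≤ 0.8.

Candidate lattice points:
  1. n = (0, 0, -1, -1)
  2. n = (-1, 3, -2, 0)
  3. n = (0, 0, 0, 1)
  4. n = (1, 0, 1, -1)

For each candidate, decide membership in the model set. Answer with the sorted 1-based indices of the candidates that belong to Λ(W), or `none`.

1

π⊥(n) = n₀ + n₁ζ³ + n₂ζ⁶ + n₃ζ⁹ where ζ = e^{iπ/4}.
#1 (0, 0, -1, -1): internal (-0.70711, 0.29289); octagon support 0.70711 vs apothem 0.8 → ∈ W
#2 (-1, 3, -2, 0): internal (-3.12132, 4.12132); octagon support 5.12132 vs apothem 0.8 → ∉ W
#3 (0, 0, 0, 1): internal (0.70711, 0.70711); octagon support 1.00000 vs apothem 0.8 → ∉ W
#4 (1, 0, 1, -1): internal (0.29289, -1.70711); octagon support 1.70711 vs apothem 0.8 → ∉ W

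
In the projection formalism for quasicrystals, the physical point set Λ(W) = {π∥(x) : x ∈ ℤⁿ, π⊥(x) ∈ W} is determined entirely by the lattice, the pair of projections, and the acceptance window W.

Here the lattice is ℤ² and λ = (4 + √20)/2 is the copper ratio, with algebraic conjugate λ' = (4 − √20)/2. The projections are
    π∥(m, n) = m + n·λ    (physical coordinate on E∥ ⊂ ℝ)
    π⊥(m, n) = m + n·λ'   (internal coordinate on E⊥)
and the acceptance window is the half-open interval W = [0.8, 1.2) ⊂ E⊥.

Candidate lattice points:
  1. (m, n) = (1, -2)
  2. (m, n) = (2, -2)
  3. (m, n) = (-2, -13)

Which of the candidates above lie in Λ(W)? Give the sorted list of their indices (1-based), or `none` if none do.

Numerically λ ≈ 4.236068 and λ' = −1/λ ≈ -0.236068.
[1] lift (1,-2): star map gives 1.472136; window check 0.8 ≤ 1.472136 < 1.2 is false → out
[2] lift (2,-2): star map gives 2.472136; window check 0.8 ≤ 2.472136 < 1.2 is false → out
[3] lift (-2,-13): star map gives 1.068884; window check 0.8 ≤ 1.068884 < 1.2 is true → IN Λ

3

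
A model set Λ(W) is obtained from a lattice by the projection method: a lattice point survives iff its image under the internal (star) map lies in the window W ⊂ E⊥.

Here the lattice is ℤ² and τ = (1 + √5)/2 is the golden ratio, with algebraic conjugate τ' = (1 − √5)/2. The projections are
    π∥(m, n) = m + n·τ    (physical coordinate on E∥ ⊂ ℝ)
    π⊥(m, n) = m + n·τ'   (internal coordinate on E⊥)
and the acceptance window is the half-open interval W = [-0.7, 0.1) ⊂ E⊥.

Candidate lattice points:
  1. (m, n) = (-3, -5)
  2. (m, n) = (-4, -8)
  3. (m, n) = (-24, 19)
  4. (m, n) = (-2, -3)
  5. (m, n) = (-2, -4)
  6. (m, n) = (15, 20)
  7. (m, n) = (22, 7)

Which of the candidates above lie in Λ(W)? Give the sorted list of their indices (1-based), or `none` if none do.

Numerically τ ≈ 1.61803 and τ' = −1/τ ≈ -0.61803.
[1] lift (-3,-5): star map gives 0.09017; window check -0.7 ≤ 0.09017 < 0.1 is true → IN Λ
[2] lift (-4,-8): star map gives 0.94427; window check -0.7 ≤ 0.94427 < 0.1 is false → out
[3] lift (-24,19): star map gives -35.74265; window check -0.7 ≤ -35.74265 < 0.1 is false → out
[4] lift (-2,-3): star map gives -0.14590; window check -0.7 ≤ -0.14590 < 0.1 is true → IN Λ
[5] lift (-2,-4): star map gives 0.47214; window check -0.7 ≤ 0.47214 < 0.1 is false → out
[6] lift (15,20): star map gives 2.63932; window check -0.7 ≤ 2.63932 < 0.1 is false → out
[7] lift (22,7): star map gives 17.67376; window check -0.7 ≤ 17.67376 < 0.1 is false → out

1, 4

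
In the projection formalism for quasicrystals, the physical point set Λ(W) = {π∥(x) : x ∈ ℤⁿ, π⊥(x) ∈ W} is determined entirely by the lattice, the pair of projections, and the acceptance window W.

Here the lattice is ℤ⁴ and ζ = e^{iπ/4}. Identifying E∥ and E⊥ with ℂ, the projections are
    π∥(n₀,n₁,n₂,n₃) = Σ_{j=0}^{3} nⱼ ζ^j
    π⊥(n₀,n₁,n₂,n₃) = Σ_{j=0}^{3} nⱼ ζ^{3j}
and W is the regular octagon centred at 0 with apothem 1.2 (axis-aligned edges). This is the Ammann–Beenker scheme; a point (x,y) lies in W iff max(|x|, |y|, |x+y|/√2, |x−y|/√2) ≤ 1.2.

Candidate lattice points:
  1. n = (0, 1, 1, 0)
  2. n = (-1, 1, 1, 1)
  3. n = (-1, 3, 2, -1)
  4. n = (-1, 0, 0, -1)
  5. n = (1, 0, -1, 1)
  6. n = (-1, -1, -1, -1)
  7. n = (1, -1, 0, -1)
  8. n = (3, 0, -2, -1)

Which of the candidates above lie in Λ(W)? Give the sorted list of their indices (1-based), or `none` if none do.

1, 2, 6

π⊥(n) = n₀ + n₁ζ³ + n₂ζ⁶ + n₃ζ⁹ where ζ = e^{iπ/4}.
candidate 1: n = (0, 1, 1, 0) → π⊥ ≈ (-0.7071, -0.2929); max(|x|,|y|,|x±y|/√2) = 0.7071 ≤ 1.2 ⇒ ∈ W
candidate 2: n = (-1, 1, 1, 1) → π⊥ ≈ (-1.0000, +0.4142); max(|x|,|y|,|x±y|/√2) = 1.0000 ≤ 1.2 ⇒ ∈ W
candidate 3: n = (-1, 3, 2, -1) → π⊥ ≈ (-3.8284, -0.5858); max(|x|,|y|,|x±y|/√2) = 3.8284 > 1.2 ⇒ ∉ W
candidate 4: n = (-1, 0, 0, -1) → π⊥ ≈ (-1.7071, -0.7071); max(|x|,|y|,|x±y|/√2) = 1.7071 > 1.2 ⇒ ∉ W
candidate 5: n = (1, 0, -1, 1) → π⊥ ≈ (+1.7071, +1.7071); max(|x|,|y|,|x±y|/√2) = 2.4142 > 1.2 ⇒ ∉ W
candidate 6: n = (-1, -1, -1, -1) → π⊥ ≈ (-1.0000, -0.4142); max(|x|,|y|,|x±y|/√2) = 1.0000 ≤ 1.2 ⇒ ∈ W
candidate 7: n = (1, -1, 0, -1) → π⊥ ≈ (+1.0000, -1.4142); max(|x|,|y|,|x±y|/√2) = 1.7071 > 1.2 ⇒ ∉ W
candidate 8: n = (3, 0, -2, -1) → π⊥ ≈ (+2.2929, +1.2929); max(|x|,|y|,|x±y|/√2) = 2.5355 > 1.2 ⇒ ∉ W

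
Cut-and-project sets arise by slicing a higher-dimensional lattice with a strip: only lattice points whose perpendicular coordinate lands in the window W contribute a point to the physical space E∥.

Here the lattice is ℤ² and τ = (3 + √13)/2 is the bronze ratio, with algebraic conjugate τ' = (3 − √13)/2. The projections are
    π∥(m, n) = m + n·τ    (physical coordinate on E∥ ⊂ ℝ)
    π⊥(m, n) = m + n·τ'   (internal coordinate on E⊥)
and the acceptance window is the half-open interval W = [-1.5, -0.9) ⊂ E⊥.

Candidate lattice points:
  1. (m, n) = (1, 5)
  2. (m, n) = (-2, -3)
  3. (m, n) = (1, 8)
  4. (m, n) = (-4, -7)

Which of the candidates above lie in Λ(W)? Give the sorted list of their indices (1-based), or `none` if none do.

τ' = (3−√13)/2 ≈ -0.302776.
#1 (1,5): internal coord 1 + (5)·τ' = -0.513878; -0.513878 ∉ [-1.5, -0.9) → out
#2 (-2,-3): internal coord -2 + (-3)·τ' = -1.091673; -1.091673 ∈ [-1.5, -0.9) → IN Λ
#3 (1,8): internal coord 1 + (8)·τ' = -1.422205; -1.422205 ∈ [-1.5, -0.9) → IN Λ
#4 (-4,-7): internal coord -4 + (-7)·τ' = -1.880571; -1.880571 ∉ [-1.5, -0.9) → out

2, 3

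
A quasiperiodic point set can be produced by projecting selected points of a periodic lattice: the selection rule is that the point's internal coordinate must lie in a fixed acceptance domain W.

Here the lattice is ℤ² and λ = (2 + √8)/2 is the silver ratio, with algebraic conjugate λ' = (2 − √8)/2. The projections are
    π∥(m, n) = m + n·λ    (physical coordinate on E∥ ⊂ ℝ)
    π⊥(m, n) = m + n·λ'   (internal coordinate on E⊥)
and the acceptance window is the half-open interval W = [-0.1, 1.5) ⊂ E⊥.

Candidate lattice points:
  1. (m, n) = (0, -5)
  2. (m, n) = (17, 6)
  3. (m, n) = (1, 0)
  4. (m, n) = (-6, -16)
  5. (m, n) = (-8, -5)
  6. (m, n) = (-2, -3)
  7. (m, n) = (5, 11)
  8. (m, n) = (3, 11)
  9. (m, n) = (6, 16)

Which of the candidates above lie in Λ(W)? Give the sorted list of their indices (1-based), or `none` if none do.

3, 4, 7

λ' = (2−√8)/2 ≈ -0.414214.
[1] lift (0,-5): star map gives 2.071068; window check -0.1 ≤ 2.071068 < 1.5 is false → out
[2] lift (17,6): star map gives 14.514719; window check -0.1 ≤ 14.514719 < 1.5 is false → out
[3] lift (1,0): star map gives 1.000000; window check -0.1 ≤ 1.000000 < 1.5 is true → IN Λ
[4] lift (-6,-16): star map gives 0.627417; window check -0.1 ≤ 0.627417 < 1.5 is true → IN Λ
[5] lift (-8,-5): star map gives -5.928932; window check -0.1 ≤ -5.928932 < 1.5 is false → out
[6] lift (-2,-3): star map gives -0.757359; window check -0.1 ≤ -0.757359 < 1.5 is false → out
[7] lift (5,11): star map gives 0.443651; window check -0.1 ≤ 0.443651 < 1.5 is true → IN Λ
[8] lift (3,11): star map gives -1.556349; window check -0.1 ≤ -1.556349 < 1.5 is false → out
[9] lift (6,16): star map gives -0.627417; window check -0.1 ≤ -0.627417 < 1.5 is false → out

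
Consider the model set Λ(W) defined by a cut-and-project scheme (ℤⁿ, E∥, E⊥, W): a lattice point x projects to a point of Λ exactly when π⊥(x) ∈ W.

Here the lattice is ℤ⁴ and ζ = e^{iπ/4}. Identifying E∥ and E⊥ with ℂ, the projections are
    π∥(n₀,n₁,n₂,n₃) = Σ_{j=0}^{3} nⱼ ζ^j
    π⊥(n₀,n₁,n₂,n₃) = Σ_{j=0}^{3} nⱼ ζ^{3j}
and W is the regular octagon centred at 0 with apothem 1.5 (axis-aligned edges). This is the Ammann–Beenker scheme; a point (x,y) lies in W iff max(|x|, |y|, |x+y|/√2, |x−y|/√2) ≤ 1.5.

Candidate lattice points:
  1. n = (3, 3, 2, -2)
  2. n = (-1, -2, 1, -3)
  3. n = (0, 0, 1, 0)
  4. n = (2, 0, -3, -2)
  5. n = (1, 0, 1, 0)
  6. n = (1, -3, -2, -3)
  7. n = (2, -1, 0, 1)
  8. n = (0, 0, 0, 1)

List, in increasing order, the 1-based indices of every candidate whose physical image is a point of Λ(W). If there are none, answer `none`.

Internal map: ζ^{3j} for j=0..3 gives (1,0), (−√2/2,√2/2), (0,−1), (√2/2,√2/2).
candidate 1: n = (3, 3, 2, -2) → π⊥ ≈ (-0.535534, -1.292893); max(|x|,|y|,|x±y|/√2) = 1.292893 ≤ 1.5 ⇒ ∈ W
candidate 2: n = (-1, -2, 1, -3) → π⊥ ≈ (-1.707107, -4.535534); max(|x|,|y|,|x±y|/√2) = 4.535534 > 1.5 ⇒ ∉ W
candidate 3: n = (0, 0, 1, 0) → π⊥ ≈ (+0.000000, -1.000000); max(|x|,|y|,|x±y|/√2) = 1.000000 ≤ 1.5 ⇒ ∈ W
candidate 4: n = (2, 0, -3, -2) → π⊥ ≈ (+0.585786, +1.585786); max(|x|,|y|,|x±y|/√2) = 1.585786 > 1.5 ⇒ ∉ W
candidate 5: n = (1, 0, 1, 0) → π⊥ ≈ (+1.000000, -1.000000); max(|x|,|y|,|x±y|/√2) = 1.414214 ≤ 1.5 ⇒ ∈ W
candidate 6: n = (1, -3, -2, -3) → π⊥ ≈ (+1.000000, -2.242641); max(|x|,|y|,|x±y|/√2) = 2.292893 > 1.5 ⇒ ∉ W
candidate 7: n = (2, -1, 0, 1) → π⊥ ≈ (+3.414214, +0.000000); max(|x|,|y|,|x±y|/√2) = 3.414214 > 1.5 ⇒ ∉ W
candidate 8: n = (0, 0, 0, 1) → π⊥ ≈ (+0.707107, +0.707107); max(|x|,|y|,|x±y|/√2) = 1.000000 ≤ 1.5 ⇒ ∈ W

1, 3, 5, 8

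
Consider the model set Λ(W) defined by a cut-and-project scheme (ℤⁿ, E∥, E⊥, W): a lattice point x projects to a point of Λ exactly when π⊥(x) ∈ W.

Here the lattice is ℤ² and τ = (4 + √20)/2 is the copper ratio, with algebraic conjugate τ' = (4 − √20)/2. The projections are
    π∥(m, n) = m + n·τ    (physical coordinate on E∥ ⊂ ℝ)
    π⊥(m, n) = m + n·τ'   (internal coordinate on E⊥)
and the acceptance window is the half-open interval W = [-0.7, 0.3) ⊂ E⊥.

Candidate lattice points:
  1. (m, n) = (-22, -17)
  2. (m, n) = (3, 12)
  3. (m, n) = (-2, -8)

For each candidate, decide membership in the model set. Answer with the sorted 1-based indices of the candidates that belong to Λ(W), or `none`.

Compute τ' = (4−√20)/2 = -0.236068, so π⊥(m,n) = m -0.236068·n.
candidate 1: (m,n)=(-22,-17) → π∥ = -22-17·τ ≈ -94.013156, π⊥ = -22-17·τ' ≈ -17.986844 ∉ [-0.7, 0.3) ⇒ out
candidate 2: (m,n)=(3,12) → π∥ = 3+12·τ ≈ 53.832816, π⊥ = 3+12·τ' ≈ 0.167184 ∈ [-0.7, 0.3) ⇒ IN Λ
candidate 3: (m,n)=(-2,-8) → π∥ = -2-8·τ ≈ -35.888544, π⊥ = -2-8·τ' ≈ -0.111456 ∈ [-0.7, 0.3) ⇒ IN Λ

2, 3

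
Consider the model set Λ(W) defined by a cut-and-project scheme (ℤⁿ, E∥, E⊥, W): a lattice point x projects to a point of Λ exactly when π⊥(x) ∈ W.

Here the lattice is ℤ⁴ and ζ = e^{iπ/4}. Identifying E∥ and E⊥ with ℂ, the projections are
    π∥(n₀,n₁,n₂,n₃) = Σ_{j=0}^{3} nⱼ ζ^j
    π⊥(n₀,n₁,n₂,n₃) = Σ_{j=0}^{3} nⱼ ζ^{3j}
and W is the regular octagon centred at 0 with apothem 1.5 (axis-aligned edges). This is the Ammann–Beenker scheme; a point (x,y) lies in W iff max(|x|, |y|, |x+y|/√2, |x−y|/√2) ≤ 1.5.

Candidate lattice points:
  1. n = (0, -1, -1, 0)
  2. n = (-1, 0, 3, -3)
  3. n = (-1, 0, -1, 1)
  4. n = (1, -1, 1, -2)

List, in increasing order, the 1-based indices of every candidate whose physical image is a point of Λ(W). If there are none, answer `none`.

π⊥(n) = n₀ + n₁ζ³ + n₂ζ⁶ + n₃ζ⁹ where ζ = e^{iπ/4}.
candidate 1: n = (0, -1, -1, 0) → π⊥ ≈ (+0.70711, +0.29289); max(|x|,|y|,|x±y|/√2) = 0.70711 ≤ 1.5 ⇒ ∈ W
candidate 2: n = (-1, 0, 3, -3) → π⊥ ≈ (-3.12132, -5.12132); max(|x|,|y|,|x±y|/√2) = 5.82843 > 1.5 ⇒ ∉ W
candidate 3: n = (-1, 0, -1, 1) → π⊥ ≈ (-0.29289, +1.70711); max(|x|,|y|,|x±y|/√2) = 1.70711 > 1.5 ⇒ ∉ W
candidate 4: n = (1, -1, 1, -2) → π⊥ ≈ (+0.29289, -3.12132); max(|x|,|y|,|x±y|/√2) = 3.12132 > 1.5 ⇒ ∉ W

1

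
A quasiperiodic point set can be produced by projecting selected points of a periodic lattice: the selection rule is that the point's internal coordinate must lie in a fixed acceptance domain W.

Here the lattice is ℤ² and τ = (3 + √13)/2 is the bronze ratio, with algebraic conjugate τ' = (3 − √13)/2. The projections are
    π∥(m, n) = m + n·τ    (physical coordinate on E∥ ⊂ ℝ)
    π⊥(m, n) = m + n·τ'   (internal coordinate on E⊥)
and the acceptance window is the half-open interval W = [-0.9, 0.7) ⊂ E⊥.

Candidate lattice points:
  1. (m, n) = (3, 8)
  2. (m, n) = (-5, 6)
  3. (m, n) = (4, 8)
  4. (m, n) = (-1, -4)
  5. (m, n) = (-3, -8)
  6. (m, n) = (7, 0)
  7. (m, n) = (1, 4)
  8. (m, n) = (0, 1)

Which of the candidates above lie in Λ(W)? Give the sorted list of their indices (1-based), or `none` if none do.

τ' = (3−√13)/2 ≈ -0.30278.
#1 (3,8): internal coord 3 + (8)·τ' = +0.57779; +0.57779 ∈ [-0.9, 0.7) → IN Λ
#2 (-5,6): internal coord -5 + (6)·τ' = -6.81665; -6.81665 ∉ [-0.9, 0.7) → out
#3 (4,8): internal coord 4 + (8)·τ' = +1.57779; +1.57779 ∉ [-0.9, 0.7) → out
#4 (-1,-4): internal coord -1 + (-4)·τ' = +0.21110; +0.21110 ∈ [-0.9, 0.7) → IN Λ
#5 (-3,-8): internal coord -3 + (-8)·τ' = -0.57779; -0.57779 ∈ [-0.9, 0.7) → IN Λ
#6 (7,0): internal coord 7 + (0)·τ' = +7.00000; +7.00000 ∉ [-0.9, 0.7) → out
#7 (1,4): internal coord 1 + (4)·τ' = -0.21110; -0.21110 ∈ [-0.9, 0.7) → IN Λ
#8 (0,1): internal coord 0 + (1)·τ' = -0.30278; -0.30278 ∈ [-0.9, 0.7) → IN Λ

1, 4, 5, 7, 8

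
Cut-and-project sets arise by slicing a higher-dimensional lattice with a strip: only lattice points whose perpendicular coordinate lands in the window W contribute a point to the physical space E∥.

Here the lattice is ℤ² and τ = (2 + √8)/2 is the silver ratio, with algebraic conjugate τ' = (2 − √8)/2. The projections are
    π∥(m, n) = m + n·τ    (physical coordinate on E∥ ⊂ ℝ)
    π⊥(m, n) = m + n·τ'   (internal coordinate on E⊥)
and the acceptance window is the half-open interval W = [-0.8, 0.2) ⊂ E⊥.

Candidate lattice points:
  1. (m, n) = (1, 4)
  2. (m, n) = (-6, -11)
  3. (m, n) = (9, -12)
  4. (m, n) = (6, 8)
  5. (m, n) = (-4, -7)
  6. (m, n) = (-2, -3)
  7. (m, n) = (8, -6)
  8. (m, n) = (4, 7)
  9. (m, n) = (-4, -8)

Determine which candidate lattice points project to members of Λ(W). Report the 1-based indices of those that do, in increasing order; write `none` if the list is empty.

1, 6, 9

Numerically τ ≈ 2.414214 and τ' = −1/τ ≈ -0.414214.
candidate 1: (m,n)=(1,4) → π∥ = 1+4·τ ≈ 10.656854, π⊥ = 1+4·τ' ≈ -0.656854 ∈ [-0.8, 0.2) ⇒ IN Λ
candidate 2: (m,n)=(-6,-11) → π∥ = -6-11·τ ≈ -32.556349, π⊥ = -6-11·τ' ≈ -1.443651 ∉ [-0.8, 0.2) ⇒ out
candidate 3: (m,n)=(9,-12) → π∥ = 9-12·τ ≈ -19.970563, π⊥ = 9-12·τ' ≈ 13.970563 ∉ [-0.8, 0.2) ⇒ out
candidate 4: (m,n)=(6,8) → π∥ = 6+8·τ ≈ 25.313708, π⊥ = 6+8·τ' ≈ 2.686292 ∉ [-0.8, 0.2) ⇒ out
candidate 5: (m,n)=(-4,-7) → π∥ = -4-7·τ ≈ -20.899495, π⊥ = -4-7·τ' ≈ -1.100505 ∉ [-0.8, 0.2) ⇒ out
candidate 6: (m,n)=(-2,-3) → π∥ = -2-3·τ ≈ -9.242641, π⊥ = -2-3·τ' ≈ -0.757359 ∈ [-0.8, 0.2) ⇒ IN Λ
candidate 7: (m,n)=(8,-6) → π∥ = 8-6·τ ≈ -6.485281, π⊥ = 8-6·τ' ≈ 10.485281 ∉ [-0.8, 0.2) ⇒ out
candidate 8: (m,n)=(4,7) → π∥ = 4+7·τ ≈ 20.899495, π⊥ = 4+7·τ' ≈ 1.100505 ∉ [-0.8, 0.2) ⇒ out
candidate 9: (m,n)=(-4,-8) → π∥ = -4-8·τ ≈ -23.313708, π⊥ = -4-8·τ' ≈ -0.686292 ∈ [-0.8, 0.2) ⇒ IN Λ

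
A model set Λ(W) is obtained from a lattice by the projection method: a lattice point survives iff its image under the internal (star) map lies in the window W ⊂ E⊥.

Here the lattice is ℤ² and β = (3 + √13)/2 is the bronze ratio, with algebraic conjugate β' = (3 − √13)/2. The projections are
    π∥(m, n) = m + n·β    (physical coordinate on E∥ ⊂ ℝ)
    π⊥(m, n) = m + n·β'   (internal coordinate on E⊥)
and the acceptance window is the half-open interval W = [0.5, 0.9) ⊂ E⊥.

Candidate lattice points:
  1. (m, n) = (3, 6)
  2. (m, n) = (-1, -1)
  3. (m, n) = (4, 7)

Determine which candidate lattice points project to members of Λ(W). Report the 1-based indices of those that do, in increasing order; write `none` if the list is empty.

Numerically β ≈ 3.3028 and β' = −1/β ≈ -0.3028.
candidate 1: (m,n)=(3,6) → π∥ = 3+6·β ≈ 22.8167, π⊥ = 3+6·β' ≈ 1.1833 ∉ [0.5, 0.9) ⇒ out
candidate 2: (m,n)=(-1,-1) → π∥ = -1-1·β ≈ -4.3028, π⊥ = -1-1·β' ≈ -0.6972 ∉ [0.5, 0.9) ⇒ out
candidate 3: (m,n)=(4,7) → π∥ = 4+7·β ≈ 27.1194, π⊥ = 4+7·β' ≈ 1.8806 ∉ [0.5, 0.9) ⇒ out

none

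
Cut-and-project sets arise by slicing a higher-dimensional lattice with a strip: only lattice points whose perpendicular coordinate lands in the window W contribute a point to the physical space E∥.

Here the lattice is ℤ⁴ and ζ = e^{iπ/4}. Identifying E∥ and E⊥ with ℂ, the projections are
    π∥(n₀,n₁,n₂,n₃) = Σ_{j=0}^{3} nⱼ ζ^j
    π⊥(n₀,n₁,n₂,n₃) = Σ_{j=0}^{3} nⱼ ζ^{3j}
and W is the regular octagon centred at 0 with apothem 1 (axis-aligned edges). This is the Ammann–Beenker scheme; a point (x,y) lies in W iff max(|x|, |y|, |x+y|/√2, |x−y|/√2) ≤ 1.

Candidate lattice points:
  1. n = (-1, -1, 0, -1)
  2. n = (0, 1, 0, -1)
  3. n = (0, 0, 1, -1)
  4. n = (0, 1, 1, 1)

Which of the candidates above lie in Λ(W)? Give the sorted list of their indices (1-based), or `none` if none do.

π⊥(n) = n₀ + n₁ζ³ + n₂ζ⁶ + n₃ζ⁹ where ζ = e^{iπ/4}.
candidate 1: n = (-1, -1, 0, -1) → π⊥ ≈ (-1.00000, -1.41421); max(|x|,|y|,|x±y|/√2) = 1.70711 > 1 ⇒ ∉ W
candidate 2: n = (0, 1, 0, -1) → π⊥ ≈ (-1.41421, +0.00000); max(|x|,|y|,|x±y|/√2) = 1.41421 > 1 ⇒ ∉ W
candidate 3: n = (0, 0, 1, -1) → π⊥ ≈ (-0.70711, -1.70711); max(|x|,|y|,|x±y|/√2) = 1.70711 > 1 ⇒ ∉ W
candidate 4: n = (0, 1, 1, 1) → π⊥ ≈ (+0.00000, +0.41421); max(|x|,|y|,|x±y|/√2) = 0.41421 ≤ 1 ⇒ ∈ W

4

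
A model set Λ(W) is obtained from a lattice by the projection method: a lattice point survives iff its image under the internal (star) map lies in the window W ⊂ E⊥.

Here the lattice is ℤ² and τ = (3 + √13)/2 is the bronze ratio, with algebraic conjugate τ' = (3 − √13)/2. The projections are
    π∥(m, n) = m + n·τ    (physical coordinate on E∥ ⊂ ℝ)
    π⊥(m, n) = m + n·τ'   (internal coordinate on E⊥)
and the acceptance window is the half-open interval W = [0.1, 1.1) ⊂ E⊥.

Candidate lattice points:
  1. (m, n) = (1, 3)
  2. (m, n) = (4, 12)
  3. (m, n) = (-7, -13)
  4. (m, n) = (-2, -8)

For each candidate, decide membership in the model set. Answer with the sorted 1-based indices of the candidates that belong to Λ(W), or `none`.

Numerically τ ≈ 3.30278 and τ' = −1/τ ≈ -0.30278.
#1 (1,3): internal coord 1 + (3)·τ' = +0.09167; +0.09167 ∉ [0.1, 1.1) → out
#2 (4,12): internal coord 4 + (12)·τ' = +0.36669; +0.36669 ∈ [0.1, 1.1) → IN Λ
#3 (-7,-13): internal coord -7 + (-13)·τ' = -3.06392; -3.06392 ∉ [0.1, 1.1) → out
#4 (-2,-8): internal coord -2 + (-8)·τ' = +0.42221; +0.42221 ∈ [0.1, 1.1) → IN Λ

2, 4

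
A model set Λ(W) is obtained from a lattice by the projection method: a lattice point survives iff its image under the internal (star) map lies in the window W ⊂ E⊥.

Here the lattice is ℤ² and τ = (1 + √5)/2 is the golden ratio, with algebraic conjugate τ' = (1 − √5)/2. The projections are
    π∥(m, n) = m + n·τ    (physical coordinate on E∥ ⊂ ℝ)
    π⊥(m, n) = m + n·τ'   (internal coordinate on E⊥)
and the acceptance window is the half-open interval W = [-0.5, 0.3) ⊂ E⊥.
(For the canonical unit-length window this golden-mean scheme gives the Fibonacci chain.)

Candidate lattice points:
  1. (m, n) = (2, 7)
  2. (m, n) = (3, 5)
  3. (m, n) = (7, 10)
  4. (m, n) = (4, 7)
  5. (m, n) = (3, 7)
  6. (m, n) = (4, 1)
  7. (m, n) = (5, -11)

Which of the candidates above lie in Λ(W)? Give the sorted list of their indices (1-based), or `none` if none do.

Numerically τ ≈ 1.61803 and τ' = −1/τ ≈ -0.61803.
candidate 1: (m,n)=(2,7) → π∥ = 2+7·τ ≈ 13.32624, π⊥ = 2+7·τ' ≈ -2.32624 ∉ [-0.5, 0.3) ⇒ out
candidate 2: (m,n)=(3,5) → π∥ = 3+5·τ ≈ 11.09017, π⊥ = 3+5·τ' ≈ -0.09017 ∈ [-0.5, 0.3) ⇒ IN Λ
candidate 3: (m,n)=(7,10) → π∥ = 7+10·τ ≈ 23.18034, π⊥ = 7+10·τ' ≈ 0.81966 ∉ [-0.5, 0.3) ⇒ out
candidate 4: (m,n)=(4,7) → π∥ = 4+7·τ ≈ 15.32624, π⊥ = 4+7·τ' ≈ -0.32624 ∈ [-0.5, 0.3) ⇒ IN Λ
candidate 5: (m,n)=(3,7) → π∥ = 3+7·τ ≈ 14.32624, π⊥ = 3+7·τ' ≈ -1.32624 ∉ [-0.5, 0.3) ⇒ out
candidate 6: (m,n)=(4,1) → π∥ = 4+1·τ ≈ 5.61803, π⊥ = 4+1·τ' ≈ 3.38197 ∉ [-0.5, 0.3) ⇒ out
candidate 7: (m,n)=(5,-11) → π∥ = 5-11·τ ≈ -12.79837, π⊥ = 5-11·τ' ≈ 11.79837 ∉ [-0.5, 0.3) ⇒ out

2, 4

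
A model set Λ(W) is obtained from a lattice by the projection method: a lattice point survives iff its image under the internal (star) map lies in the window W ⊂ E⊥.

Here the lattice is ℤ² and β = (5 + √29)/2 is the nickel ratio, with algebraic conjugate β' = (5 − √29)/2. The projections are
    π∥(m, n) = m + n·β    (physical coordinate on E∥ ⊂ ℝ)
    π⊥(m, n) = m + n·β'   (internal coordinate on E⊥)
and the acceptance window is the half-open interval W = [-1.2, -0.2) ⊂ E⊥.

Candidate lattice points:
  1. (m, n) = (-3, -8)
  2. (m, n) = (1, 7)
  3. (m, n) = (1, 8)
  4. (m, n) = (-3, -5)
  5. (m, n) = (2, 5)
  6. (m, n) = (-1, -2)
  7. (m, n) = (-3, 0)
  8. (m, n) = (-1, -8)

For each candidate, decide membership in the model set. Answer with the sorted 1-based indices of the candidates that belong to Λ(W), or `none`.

2, 3, 6

Compute β' = (5−√29)/2 = -0.19258, so π⊥(m,n) = m -0.19258·n.
#1 (-3,-8): internal coord -3 + (-8)·β' = -1.45934; -1.45934 ∉ [-1.2, -0.2) → out
#2 (1,7): internal coord 1 + (7)·β' = -0.34808; -0.34808 ∈ [-1.2, -0.2) → IN Λ
#3 (1,8): internal coord 1 + (8)·β' = -0.54066; -0.54066 ∈ [-1.2, -0.2) → IN Λ
#4 (-3,-5): internal coord -3 + (-5)·β' = -2.03709; -2.03709 ∉ [-1.2, -0.2) → out
#5 (2,5): internal coord 2 + (5)·β' = +1.03709; +1.03709 ∉ [-1.2, -0.2) → out
#6 (-1,-2): internal coord -1 + (-2)·β' = -0.61484; -0.61484 ∈ [-1.2, -0.2) → IN Λ
#7 (-3,0): internal coord -3 + (0)·β' = -3.00000; -3.00000 ∉ [-1.2, -0.2) → out
#8 (-1,-8): internal coord -1 + (-8)·β' = +0.54066; +0.54066 ∉ [-1.2, -0.2) → out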